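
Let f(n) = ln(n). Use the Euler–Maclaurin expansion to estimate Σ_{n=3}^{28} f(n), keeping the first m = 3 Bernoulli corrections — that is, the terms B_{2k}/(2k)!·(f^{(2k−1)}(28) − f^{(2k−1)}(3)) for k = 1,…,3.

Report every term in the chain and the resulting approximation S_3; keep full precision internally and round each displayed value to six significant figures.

S_3 ≈ 67.1966

∫_3^28 ln(x) dx evaluates to 65.0059.
Boundary: ½(f(3) + f(28)) = ½(1.09861 + 3.33220) = 2.21541.
Running total after boundary: 67.2213.
Order-1 term: 1/12 · (0.0357143 − 0.333333) = -0.0248016.
After k=1: 67.1965.
Order-2 term: −1/720 · (9.11079e-05 − 0.0740741) = 0.000102754.
After k=2: 67.1966.
Order-3 term: 1/30240 · (1.39451e-06 − 0.0987654) = -3.26601e-06.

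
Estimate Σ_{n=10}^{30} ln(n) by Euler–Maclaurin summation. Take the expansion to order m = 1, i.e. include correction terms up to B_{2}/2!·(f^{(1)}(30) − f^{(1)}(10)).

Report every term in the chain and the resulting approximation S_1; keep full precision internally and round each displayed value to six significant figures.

S_1 ≈ 61.8564

The integral term ∫_10^30 ln(x) dx = 59.0101.
Endpoint term: (f(10) + f(30))/2 = (2.30259 + 3.40120)/2 = 2.85189.
Running total after boundary: 61.8620.
Order-1 term: 1/12 · (0.0333333 − 0.100000) = -0.00555556.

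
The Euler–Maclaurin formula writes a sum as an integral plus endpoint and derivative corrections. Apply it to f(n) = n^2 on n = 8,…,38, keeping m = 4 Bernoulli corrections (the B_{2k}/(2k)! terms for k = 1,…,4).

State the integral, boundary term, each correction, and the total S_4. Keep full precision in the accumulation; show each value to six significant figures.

S_4 ≈ 18879.0

∫_8^38 x^2 dx evaluates to 18120.0.
Endpoint term: (f(8) + f(38))/2 = (64.0000 + 1444.00)/2 = 754.000.
So far: 18874.0.
Correction k=1: B_{2}/2! · (f^{(1)}(38) − f^{(1)}(8)) = 1/12 · (76.0000 − 16.0000) = 5.00000.
Running total after k=1: 18879.0.
Correction k=2: B_{4}/4! · (f^{(3)}(38) − f^{(3)}(8)) = −1/720 · (0.00000 − 0.00000) = 0.00000.
Running total after k=2: 18879.0.
Correction k=3: B_{6}/6! · (f^{(5)}(38) − f^{(5)}(8)) = 1/30240 · (0.00000 − 0.00000) = 0.00000.
Running total after k=3: 18879.0.
Correction k=4: B_{8}/8! · (f^{(7)}(38) − f^{(7)}(8)) = −1/1209600 · (0.00000 − 0.00000) = 0.00000.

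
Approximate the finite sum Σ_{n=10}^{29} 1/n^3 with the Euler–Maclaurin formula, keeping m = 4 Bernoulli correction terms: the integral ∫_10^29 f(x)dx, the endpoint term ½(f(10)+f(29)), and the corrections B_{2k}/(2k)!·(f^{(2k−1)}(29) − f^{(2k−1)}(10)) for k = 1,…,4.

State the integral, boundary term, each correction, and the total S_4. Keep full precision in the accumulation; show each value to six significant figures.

∫_10^29 1/x^3 dx evaluates to 0.00440547.
½[f(10) + f(29)] = ½[0.00100000 + 4.10021e-05] = 0.000520501.
Integral + boundary = 0.00492597.
Order-1 term: 1/12 · (-4.24160e-06 − (-0.000300000)) = 2.46465e-05.
Partial sum through k=1: 0.00495062.
Order-2 term: −1/720 · (-1.00870e-07 − (-6.00000e-05)) = -8.31932e-08.
Partial sum through k=2: 0.00495053.
Order-3 term: 1/30240 · (-5.03752e-09 − (-2.52000e-05)) = 8.33167e-10.
Partial sum through k=3: 0.00495053.
Order-4 term: −1/1209600 · (-4.31274e-10 − (-1.81440e-05)) = -1.49996e-11.

S_4 ≈ 0.00495053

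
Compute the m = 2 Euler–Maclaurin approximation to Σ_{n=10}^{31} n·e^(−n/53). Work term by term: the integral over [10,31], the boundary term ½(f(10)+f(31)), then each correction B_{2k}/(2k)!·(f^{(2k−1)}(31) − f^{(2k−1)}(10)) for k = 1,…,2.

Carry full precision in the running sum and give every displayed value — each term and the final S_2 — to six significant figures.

∫_10^31 x·e^(−x/53) dx evaluates to 284.397.
½[f(10) + f(31)] = ½[8.28052 + 17.2719] = 12.7762.
Running total after boundary: 297.173.
k=1: B_{2}/(2)! × [f^{(1)}(31) − f^{(1)}(10)] = 1/12 × (0.231273 − 0.671816) = -0.0367119.
Running total after k=1: 297.136.
k=2: B_{4}/(4)! × [f^{(3)}(31) − f^{(3)}(10)] = −1/720 × (0.000479028 − 0.000828736) = 4.85706e-07.

S_2 ≈ 297.136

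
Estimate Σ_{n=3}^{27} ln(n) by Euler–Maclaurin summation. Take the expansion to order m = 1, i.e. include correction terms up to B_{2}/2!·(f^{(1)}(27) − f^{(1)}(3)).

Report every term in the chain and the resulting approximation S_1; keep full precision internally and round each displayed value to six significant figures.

The integral term ∫_3^27 ln(x) dx = 61.6918.
Endpoint term: (f(3) + f(27))/2 = (1.09861 + 3.29584)/2 = 2.19722.
Integral + boundary = 63.8890.
Correction k=1: B_{2}/2! · (f^{(1)}(27) − f^{(1)}(3)) = 1/12 · (0.0370370 − 0.333333) = -0.0246914.

S_1 ≈ 63.8643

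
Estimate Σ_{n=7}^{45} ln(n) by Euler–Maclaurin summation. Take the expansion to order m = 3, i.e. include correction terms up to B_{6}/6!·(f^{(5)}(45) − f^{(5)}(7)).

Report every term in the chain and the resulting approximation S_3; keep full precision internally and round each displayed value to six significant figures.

Integral: ∫_7^45 ln(x) dx = 119.678.
Boundary: ½(f(7) + f(45)) = ½(1.94591 + 3.80666) = 2.87629.
Running total after boundary: 122.555.
Correction k=1: B_{2}/2! · (f^{(1)}(45) − f^{(1)}(7)) = 1/12 · (0.0222222 − 0.142857) = -0.0100529.
Running total after k=1: 122.545.
Correction k=2: B_{4}/4! · (f^{(3)}(45) − f^{(3)}(7)) = −1/720 · (2.19479e-05 − 0.00583090) = 8.06799e-06.
Running total after k=2: 122.545.
Correction k=3: B_{6}/6! · (f^{(5)}(45) − f^{(5)}(7)) = 1/30240 · (1.30061e-07 − 0.00142798) = -4.72171e-08.

S_3 ≈ 122.545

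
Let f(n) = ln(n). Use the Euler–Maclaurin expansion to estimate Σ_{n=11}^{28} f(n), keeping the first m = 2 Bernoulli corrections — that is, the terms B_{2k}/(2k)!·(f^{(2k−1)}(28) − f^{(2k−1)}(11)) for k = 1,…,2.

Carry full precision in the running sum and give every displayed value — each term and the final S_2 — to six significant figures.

The integral term ∫_11^28 ln(x) dx = 49.9249.
Boundary: ½(f(11) + f(28)) = ½(2.39790 + 3.33220) = 2.86505.
Integral + boundary = 52.7899.
Correction k=1: B_{2}/2! · (f^{(1)}(28) − f^{(1)}(11)) = 1/12 · (0.0357143 − 0.0909091) = -0.00459957.
Partial sum through k=1: 52.7853.
Correction k=2: B_{4}/4! · (f^{(3)}(28) − f^{(3)}(11)) = −1/720 · (9.11079e-05 − 0.00150263) = 1.96045e-06.

S_2 ≈ 52.7853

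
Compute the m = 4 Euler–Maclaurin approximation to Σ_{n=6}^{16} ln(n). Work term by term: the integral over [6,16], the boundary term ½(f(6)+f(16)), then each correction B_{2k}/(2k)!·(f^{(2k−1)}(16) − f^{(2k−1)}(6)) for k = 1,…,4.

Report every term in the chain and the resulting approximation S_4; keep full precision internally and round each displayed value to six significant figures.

S_4 ≈ 25.8844

The integral term ∫_6^16 ln(x) dx = 23.6109.
Boundary: ½(f(6) + f(16)) = ½(1.79176 + 2.77259) = 2.28217.
So far: 25.8930.
Order-1 term: 1/12 · (0.0625000 − 0.166667) = -0.00868056.
Running total after k=1: 25.8844.
Order-2 term: −1/720 · (0.000488281 − 0.00925926) = 1.21819e-05.
Running total after k=2: 25.8844.
Order-3 term: 1/30240 · (2.28882e-05 − 0.00308642) = -1.01307e-07.
Running total after k=3: 25.8844.
Order-4 term: −1/1209600 · (2.68221e-06 − 0.00257202) = 2.12412e-09.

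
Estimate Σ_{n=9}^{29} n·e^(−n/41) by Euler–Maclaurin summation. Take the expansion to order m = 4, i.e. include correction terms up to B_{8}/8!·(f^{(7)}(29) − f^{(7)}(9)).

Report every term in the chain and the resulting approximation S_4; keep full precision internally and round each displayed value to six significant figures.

∫_9^29 x·e^(−x/41) dx evaluates to 231.157.
Boundary: ½(f(9) + f(29)) = ½(7.22619 + 14.2960) = 10.7611.
So far: 241.918.
Correction k=1: B_{2}/2! · (f^{(1)}(29) − f^{(1)}(9)) = 1/12 · (0.144282 − 0.626662) = -0.0401983.
After k=1: 241.878.
Correction k=2: B_{4}/4! · (f^{(3)}(29) − f^{(3)}(9)) = −1/720 · (0.000672345 − 0.00132807) = 9.10726e-07.
After k=2: 241.878.
Correction k=3: B_{6}/6! · (f^{(5)}(29) − f^{(5)}(9)) = 1/30240 · (7.48875e-07 − 1.35833e-06) = -2.01538e-11.
After k=3: 241.878.
Correction k=4: B_{8}/8! · (f^{(7)}(29) − f^{(7)}(9)) = −1/1209600 · (6.53054e-10 − 1.14611e-09) = 4.07616e-16.

S_4 ≈ 241.878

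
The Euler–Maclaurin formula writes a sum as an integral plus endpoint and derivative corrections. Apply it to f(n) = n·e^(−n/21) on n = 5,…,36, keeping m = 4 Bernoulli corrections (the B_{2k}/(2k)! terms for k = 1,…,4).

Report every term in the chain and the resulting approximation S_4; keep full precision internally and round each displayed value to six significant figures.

S_4 ≈ 219.898

∫_5^36 x·e^(−x/21) dx evaluates to 214.747.
Endpoint term: (f(5) + f(36))/2 = (3.94064 + 6.48332)/2 = 5.21198.
Integral + boundary = 219.959.
Correction k=1: B_{2}/2! · (f^{(1)}(36) − f^{(1)}(5)) = 1/12 · (-0.128637 − 0.600478) = -0.0607596.
After k=1: 219.898.
Correction k=2: B_{4}/4! · (f^{(3)}(36) − f^{(3)}(5)) = −1/720 · (0.000525050 − 0.00493590) = 6.12618e-06.
After k=2: 219.898.
Correction k=3: B_{6}/6! · (f^{(5)}(36) − f^{(5)}(5)) = 1/30240 · (3.04262e-06 − 1.92975e-05) = -5.37528e-10.
After k=3: 219.898.
Correction k=4: B_{8}/8! · (f^{(7)}(36) − f^{(7)}(5)) = −1/1209600 · (1.10990e-08 − 6.21369e-08) = 4.21941e-14.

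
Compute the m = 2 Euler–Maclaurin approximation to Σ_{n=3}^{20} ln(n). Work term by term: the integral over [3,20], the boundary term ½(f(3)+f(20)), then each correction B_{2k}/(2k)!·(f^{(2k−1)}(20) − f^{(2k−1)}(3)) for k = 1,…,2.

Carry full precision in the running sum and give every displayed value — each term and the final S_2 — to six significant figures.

The integral term ∫_3^20 ln(x) dx = 39.6188.
Boundary: ½(f(3) + f(20)) = ½(1.09861 + 2.99573) = 2.04717.
So far: 41.6660.
k=1: B_{2}/(2)! × [f^{(1)}(20) − f^{(1)}(3)] = 1/12 × (0.0500000 − 0.333333) = -0.0236111.
After k=1: 41.6424.
k=2: B_{4}/(4)! × [f^{(3)}(20) − f^{(3)}(3)] = −1/720 × (0.000250000 − 0.0740741) = 0.000102533.

S_2 ≈ 41.6425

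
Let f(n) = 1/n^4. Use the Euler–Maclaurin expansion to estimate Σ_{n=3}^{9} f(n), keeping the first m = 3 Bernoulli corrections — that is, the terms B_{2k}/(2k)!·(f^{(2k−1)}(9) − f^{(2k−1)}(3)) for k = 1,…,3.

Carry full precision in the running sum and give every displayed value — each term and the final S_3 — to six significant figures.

∫_3^9 1/x^4 dx evaluates to 0.0118884.
Endpoint term: (f(3) + f(9))/2 = (0.0123457 + 0.000152416)/2 = 0.00624905.
Running total after boundary: 0.0181375.
Order-1 term: 1/12 · (-6.77404e-05 − (-0.0164609)) = 0.00136610.
Running total after k=1: 0.0195036.
Order-2 term: −1/720 · (-2.50890e-05 − (-0.0548697)) = -7.61730e-05.
Running total after k=2: 0.0194274.
Order-3 term: 1/30240 · (-1.73455e-05 − (-0.341411)) = 1.12895e-05.

S_3 ≈ 0.0194387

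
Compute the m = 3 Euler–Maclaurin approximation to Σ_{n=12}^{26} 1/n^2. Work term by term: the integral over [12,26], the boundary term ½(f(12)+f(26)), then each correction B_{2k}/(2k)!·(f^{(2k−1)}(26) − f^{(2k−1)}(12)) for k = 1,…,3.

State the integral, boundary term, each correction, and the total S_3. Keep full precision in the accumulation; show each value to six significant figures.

Integral: ∫_12^26 1/x^2 dx = 0.0448718.
Boundary: ½(f(12) + f(26)) = ½(0.00694444 + 0.00147929) = 0.00421187.
So far: 0.0490837.
Order-1 term: 1/12 · (-0.000113792 − (-0.00115741)) = 8.69680e-05.
Partial sum through k=1: 0.0491706.
Order-2 term: −1/720 · (-2.01997e-06 − (-9.64506e-05)) = -1.31154e-07.
Partial sum through k=2: 0.0491705.
Order-3 term: 1/30240 · (-8.96436e-08 − (-2.00939e-05)) = 6.61516e-10.

S_3 ≈ 0.0491705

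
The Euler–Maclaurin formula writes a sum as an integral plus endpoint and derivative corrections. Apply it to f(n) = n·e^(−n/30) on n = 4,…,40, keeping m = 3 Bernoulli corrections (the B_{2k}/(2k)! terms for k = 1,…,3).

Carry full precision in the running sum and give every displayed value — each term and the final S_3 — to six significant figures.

S_3 ≈ 346.075

∫_4^40 x·e^(−x/30) dx evaluates to 339.123.
Endpoint term: (f(4) + f(40))/2 = (3.50069 + 10.5439)/2 = 7.02229.
Running total after boundary: 346.145.
k=1: B_{2}/(2)! × [f^{(1)}(40) − f^{(1)}(4)] = 1/12 × (-0.0878657 − 0.758484) = -0.0705291.
Partial sum through k=1: 346.075.
k=2: B_{4}/(4)! × [f^{(3)}(40) − f^{(3)}(4)] = −1/720 × (0.000488143 − 0.00278759) = 3.19368e-06.
Partial sum through k=2: 346.075.
k=3: B_{6}/(6)! × [f^{(5)}(40) − f^{(5)}(4)] = 1/30240 × (1.19324e-06 − 5.25824e-06) = -1.34425e-10.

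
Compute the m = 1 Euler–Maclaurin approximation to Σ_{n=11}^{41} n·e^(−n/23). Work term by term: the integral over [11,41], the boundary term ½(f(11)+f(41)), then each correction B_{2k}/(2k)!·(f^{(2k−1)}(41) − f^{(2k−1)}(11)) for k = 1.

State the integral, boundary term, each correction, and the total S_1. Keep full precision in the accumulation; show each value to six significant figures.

S_1 ≈ 243.962

The integral term ∫_11^41 x·e^(−x/23) dx = 237.142.
½[f(11) + f(41)] = ½[6.81847 + 6.89615] = 6.85731.
Running total after boundary: 244.000.
Order-1 term: 1/12 · (-0.131634 − 0.323405) = -0.0379199.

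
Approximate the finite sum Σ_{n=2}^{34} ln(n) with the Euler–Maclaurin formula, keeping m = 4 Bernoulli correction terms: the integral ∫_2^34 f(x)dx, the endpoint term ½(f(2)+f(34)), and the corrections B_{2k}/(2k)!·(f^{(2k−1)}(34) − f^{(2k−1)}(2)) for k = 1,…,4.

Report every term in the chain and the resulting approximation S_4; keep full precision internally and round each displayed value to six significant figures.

∫_2^34 ln(x) dx evaluates to 86.5100.
½[f(2) + f(34)] = ½[0.693147 + 3.52636] = 2.10975.
So far: 88.6197.
Order-1 term: 1/12 · (0.0294118 − 0.500000) = -0.0392157.
After k=1: 88.5805.
Order-2 term: −1/720 · (5.08854e-05 − 0.250000) = 0.000347152.
After k=2: 88.5808.
Order-3 term: 1/30240 · (5.28222e-07 − 0.750000) = -2.48016e-05.
After k=3: 88.5808.
Order-4 term: −1/1209600 · (1.37082e-08 − 5.62500) = 4.65030e-06.

S_4 ≈ 88.5808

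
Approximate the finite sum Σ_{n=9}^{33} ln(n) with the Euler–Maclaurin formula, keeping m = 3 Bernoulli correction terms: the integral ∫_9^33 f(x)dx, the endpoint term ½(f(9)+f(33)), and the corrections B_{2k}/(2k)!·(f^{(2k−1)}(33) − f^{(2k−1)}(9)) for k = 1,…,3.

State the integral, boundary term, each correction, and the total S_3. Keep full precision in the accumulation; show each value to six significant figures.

S_3 ≈ 74.4499

The integral term ∫_9^33 ln(x) dx = 71.6097.
½[f(9) + f(33)] = ½[2.19722 + 3.49651] = 2.84687.
So far: 74.4566.
Order-1 term: 1/12 · (0.0303030 − 0.111111) = -0.00673401.
After k=1: 74.4499.
Order-2 term: −1/720 · (5.56529e-05 − 0.00274348) = 3.73310e-06.
After k=2: 74.4499.
Order-3 term: 1/30240 · (6.13256e-07 − 0.000406442) = -1.34203e-08.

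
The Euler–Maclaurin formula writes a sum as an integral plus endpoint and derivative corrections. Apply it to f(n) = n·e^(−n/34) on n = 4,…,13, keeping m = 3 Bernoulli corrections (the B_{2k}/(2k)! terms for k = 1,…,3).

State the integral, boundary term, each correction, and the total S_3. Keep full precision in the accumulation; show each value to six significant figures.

Integral: ∫_4^13 x·e^(−x/34) dx = 58.3584.
½[f(4) + f(13)] = ½[3.55604 + 8.86930] = 6.21267.
Running total after boundary: 64.5711.
k=1: B_{2}/(2)! × [f^{(1)}(13) − f^{(1)}(4)] = 1/12 × (0.421392 − 0.784420) = -0.0302523.
Running total after k=1: 64.5408.
k=2: B_{4}/(4)! × [f^{(3)}(13) − f^{(3)}(4)] = −1/720 × (0.00154490 − 0.00221664) = 9.32982e-07.
Running total after k=2: 64.5408.
k=3: B_{6}/(6)! × [f^{(5)}(13) − f^{(5)}(4)] = 1/30240 × (2.35750e-06 − 3.24803e-06) = -2.94488e-11.

S_3 ≈ 64.5408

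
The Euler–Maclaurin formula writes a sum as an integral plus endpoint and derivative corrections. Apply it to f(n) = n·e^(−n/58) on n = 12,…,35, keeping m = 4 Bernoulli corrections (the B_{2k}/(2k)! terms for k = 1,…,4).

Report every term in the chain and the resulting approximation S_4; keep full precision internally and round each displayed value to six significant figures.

The integral term ∫_12^35 x·e^(−x/58) dx = 351.102.
½[f(12) + f(35)] = ½[9.75725 + 19.1423] = 14.4498.
So far: 365.551.
k=1: B_{2}/(2)! × [f^{(1)}(35) − f^{(1)}(12)] = 1/12 × (0.216883 − 0.644875) = -0.0356660.
Partial sum through k=1: 365.516.
k=2: B_{4}/(4)! × [f^{(3)}(35) − f^{(3)}(12)] = −1/720 × (0.000389634 − 0.000675114) = 3.96500e-07.
Partial sum through k=2: 365.516.
k=3: B_{6}/(6)! × [f^{(5)}(35) − f^{(5)}(12)] = 1/30240 × (2.12484e-07 − 3.44390e-07) = -4.36198e-12.
Partial sum through k=3: 365.516.
k=4: B_{8}/(8)! × [f^{(7)}(35) − f^{(7)}(12)] = −1/1209600 × (9.18975e-11 − 1.45093e-10) = 4.39777e-17.

S_4 ≈ 365.516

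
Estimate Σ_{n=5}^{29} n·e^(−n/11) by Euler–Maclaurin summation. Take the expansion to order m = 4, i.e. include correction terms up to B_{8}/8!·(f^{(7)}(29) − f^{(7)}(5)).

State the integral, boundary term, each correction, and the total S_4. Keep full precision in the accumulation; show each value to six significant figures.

S_4 ≈ 82.7870

Integral: ∫_5^29 x·e^(−x/11) dx = 80.2003.
Endpoint term: (f(5) + f(29))/2 = (3.17368 + 2.07702)/2 = 2.62535.
Running total after boundary: 82.8256.
k=1: B_{2}/(2)! × [f^{(1)}(29) − f^{(1)}(5)] = 1/12 × (-0.117198 − 0.346220) = -0.0386182.
After k=1: 82.7870.
k=2: B_{4}/(4)! × [f^{(3)}(29) − f^{(3)}(5)] = −1/720 × (0.000215240 − 0.0133528) = 1.82467e-05.
After k=2: 82.7870.
k=3: B_{6}/(6)! × [f^{(5)}(29) − f^{(5)}(5)] = 1/30240 × (1.15625e-05 − 0.000197061) = -6.13420e-09.
After k=3: 82.7870.
k=4: B_{8}/(8)! × [f^{(7)}(29) − f^{(7)}(5)] = −1/1209600 × (1.76414e-07 − 2.34519e-06) = 1.79297e-12.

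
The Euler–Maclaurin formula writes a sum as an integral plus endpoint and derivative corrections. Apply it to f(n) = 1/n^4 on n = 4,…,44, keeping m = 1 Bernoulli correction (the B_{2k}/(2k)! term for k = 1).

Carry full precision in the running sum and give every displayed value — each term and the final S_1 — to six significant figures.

S_1 ≈ 0.00748320

The integral term ∫_4^44 1/x^4 dx = 0.00520442.
Endpoint term: (f(4) + f(44))/2 = (0.00390625 + 2.66802e-07)/2 = 0.00195326.
So far: 0.00715768.
k=1: B_{2}/(2)! × [f^{(1)}(44) − f^{(1)}(4)] = 1/12 × (-2.42547e-08 − (-0.00390625)) = 0.000325519.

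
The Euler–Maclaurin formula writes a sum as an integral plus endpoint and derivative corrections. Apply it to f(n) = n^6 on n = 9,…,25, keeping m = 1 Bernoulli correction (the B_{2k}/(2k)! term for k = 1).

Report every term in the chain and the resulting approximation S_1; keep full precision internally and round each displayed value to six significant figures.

S_1 ≈ 9.98437e+08

Integral: ∫_9^25 x^6 dx = 8.71248e+08.
Endpoint term: (f(9) + f(25))/2 = (531441 + 2.44141e+08)/2 = 1.22336e+08.
So far: 9.93584e+08.
Order-1 term: 1/12 · (5.85938e+07 − 354294) = 4.85329e+06.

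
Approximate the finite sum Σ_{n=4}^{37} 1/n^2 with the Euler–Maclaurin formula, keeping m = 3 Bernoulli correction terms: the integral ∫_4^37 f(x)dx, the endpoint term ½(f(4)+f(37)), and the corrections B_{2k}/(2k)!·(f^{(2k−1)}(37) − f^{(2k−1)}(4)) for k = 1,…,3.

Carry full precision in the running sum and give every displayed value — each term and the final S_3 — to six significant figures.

S_3 ≈ 0.257158

∫_4^37 1/x^2 dx evaluates to 0.222973.
Boundary: ½(f(4) + f(37)) = ½(0.0625000 + 0.000730460) = 0.0316152.
Running total after boundary: 0.254588.
k=1: B_{2}/(2)! × [f^{(1)}(37) − f^{(1)}(4)] = 1/12 × (-3.94843e-05 − (-0.0312500)) = 0.00260088.
After k=1: 0.257189.
k=2: B_{4}/(4)! × [f^{(3)}(37) − f^{(3)}(4)] = −1/720 × (-3.46101e-07 − (-0.0234375)) = -3.25516e-05.
After k=2: 0.257157.
k=3: B_{6}/(6)! × [f^{(5)}(37) − f^{(5)}(4)] = 1/30240 × (-7.58439e-09 − (-0.0439453)) = 1.45322e-06.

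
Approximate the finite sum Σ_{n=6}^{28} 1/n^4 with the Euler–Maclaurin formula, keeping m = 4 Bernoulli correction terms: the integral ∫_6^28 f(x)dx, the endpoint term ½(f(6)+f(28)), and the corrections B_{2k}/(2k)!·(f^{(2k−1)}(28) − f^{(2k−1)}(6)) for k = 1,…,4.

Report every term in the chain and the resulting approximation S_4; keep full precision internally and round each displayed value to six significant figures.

S_4 ≈ 0.00195691

The integral term ∫_6^28 1/x^4 dx = 0.00152803.
½[f(6) + f(28)] = ½[0.000771605 + 1.62693e-06] = 0.000386616.
Integral + boundary = 0.00191464.
k=1: B_{2}/(2)! × [f^{(1)}(28) − f^{(1)}(6)] = 1/12 × (-2.32418e-07 − (-0.000514403)) = 4.28476e-05.
Running total after k=1: 0.00195749.
k=2: B_{4}/(4)! × [f^{(3)}(28) − f^{(3)}(6)] = −1/720 × (-8.89355e-09 − (-0.000428669)) = -5.95362e-07.
Running total after k=2: 0.00195689.
k=3: B_{6}/(6)! × [f^{(5)}(28) − f^{(5)}(6)] = 1/30240 × (-6.35253e-10 − (-0.000666819)) = 2.20509e-08.
Running total after k=3: 0.00195692.
k=4: B_{8}/(8)! × [f^{(7)}(28) − f^{(7)}(6)] = −1/1209600 × (-7.29245e-11 − (-0.00166705)) = -1.37818e-09.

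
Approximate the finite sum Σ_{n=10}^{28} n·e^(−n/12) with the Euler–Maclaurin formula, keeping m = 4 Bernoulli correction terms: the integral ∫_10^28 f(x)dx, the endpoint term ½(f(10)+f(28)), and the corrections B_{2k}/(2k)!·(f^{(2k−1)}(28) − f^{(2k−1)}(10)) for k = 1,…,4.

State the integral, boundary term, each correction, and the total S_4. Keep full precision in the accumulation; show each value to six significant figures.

S_4 ≈ 71.7012

The integral term ∫_10^28 x·e^(−x/12) dx = 68.1874.
Endpoint term: (f(10) + f(28))/2 = (4.34598 + 2.71522)/2 = 3.53060.
Running total after boundary: 71.7180.
Order-1 term: 1/12 · (-0.129296 − 0.0724330) = -0.0168107.
Running total after k=1: 71.7012.
Order-2 term: −1/720 · (0.000448944 − 0.00653909) = 8.45854e-06.
Running total after k=2: 71.7012.
Order-3 term: 1/30240 · (1.24707e-05 − 8.73276e-05) = -2.47543e-09.
Running total after k=3: 71.7012.
Order-4 term: −1/1209600 · (1.51553e-07 − 8.97534e-07) = 6.16717e-13.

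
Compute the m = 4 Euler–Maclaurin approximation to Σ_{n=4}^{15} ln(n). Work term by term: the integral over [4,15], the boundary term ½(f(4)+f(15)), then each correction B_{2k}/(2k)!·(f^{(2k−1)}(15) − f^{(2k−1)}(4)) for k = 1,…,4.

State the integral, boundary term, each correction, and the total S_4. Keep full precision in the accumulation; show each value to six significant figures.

The integral term ∫_4^15 ln(x) dx = 24.0756.
Endpoint term: (f(4) + f(15))/2 = (1.38629 + 2.70805)/2 = 2.04717.
Integral + boundary = 26.1227.
Correction k=1: B_{2}/2! · (f^{(1)}(15) − f^{(1)}(4)) = 1/12 · (0.0666667 − 0.250000) = -0.0152778.
Partial sum through k=1: 26.1075.
Correction k=2: B_{4}/4! · (f^{(3)}(15) − f^{(3)}(4)) = −1/720 · (0.000592593 − 0.0312500) = 4.25797e-05.
Partial sum through k=2: 26.1075.
Correction k=3: B_{6}/6! · (f^{(5)}(15) − f^{(5)}(4)) = 1/30240 · (3.16049e-05 − 0.0234375) = -7.74004e-07.
Partial sum through k=3: 26.1075.
Correction k=4: B_{8}/8! · (f^{(7)}(15) − f^{(7)}(4)) = −1/1209600 · (4.21399e-06 − 0.0439453) = 3.63270e-08.

S_4 ≈ 26.1075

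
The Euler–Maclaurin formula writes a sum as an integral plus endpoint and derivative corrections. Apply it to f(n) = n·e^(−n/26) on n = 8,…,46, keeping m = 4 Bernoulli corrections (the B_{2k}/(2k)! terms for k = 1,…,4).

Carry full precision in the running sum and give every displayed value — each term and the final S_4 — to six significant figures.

∫_8^46 x·e^(−x/26) dx evaluates to 330.756.
Boundary: ½(f(8) + f(46)) = ½(5.88113 + 7.84135) = 6.86124.
Running total after boundary: 337.618.
Correction k=1: B_{2}/2! · (f^{(1)}(46) − f^{(1)}(8)) = 1/12 · (-0.131126 − 0.508944) = -0.0533392.
Running total after k=1: 337.564.
Correction k=2: B_{4}/4! · (f^{(3)}(46) − f^{(3)}(8)) = −1/720 · (0.000310358 − 0.00292785) = 3.63541e-06.
Running total after k=2: 337.564.
Correction k=3: B_{6}/6! · (f^{(5)}(46) − f^{(5)}(8)) = 1/30240 · (1.20516e-06 − 7.54856e-06) = -2.09768e-10.
Running total after k=3: 337.564.
Correction k=4: B_{8}/8! · (f^{(7)}(46) − f^{(7)}(8)) = −1/1209600 · (2.88641e-09 − 1.59260e-08) = 1.07801e-14.

S_4 ≈ 337.564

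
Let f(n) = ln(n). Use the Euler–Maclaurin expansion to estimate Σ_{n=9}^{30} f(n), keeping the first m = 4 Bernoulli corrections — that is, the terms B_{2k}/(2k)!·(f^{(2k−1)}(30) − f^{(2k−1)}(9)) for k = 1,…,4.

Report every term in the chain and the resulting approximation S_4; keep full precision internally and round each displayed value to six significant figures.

∫_9^30 ln(x) dx evaluates to 61.2609.
Boundary: ½(f(9) + f(30)) = ½(2.19722 + 3.40120) = 2.79921.
Running total after boundary: 64.0601.
Correction k=1: B_{2}/2! · (f^{(1)}(30) − f^{(1)}(9)) = 1/12 · (0.0333333 − 0.111111) = -0.00648148.
Partial sum through k=1: 64.0536.
Correction k=2: B_{4}/4! · (f^{(3)}(30) − f^{(3)}(9)) = −1/720 · (7.40741e-05 − 0.00274348) = 3.70751e-06.
Partial sum through k=2: 64.0536.
Correction k=3: B_{6}/6! · (f^{(5)}(30) − f^{(5)}(9)) = 1/30240 · (9.87654e-07 − 0.000406442) = -1.34079e-08.
Partial sum through k=3: 64.0536.
Correction k=4: B_{8}/8! · (f^{(7)}(30) − f^{(7)}(9)) = −1/1209600 · (3.29218e-08 − 0.000150534) = 1.24422e-10.

S_4 ≈ 64.0536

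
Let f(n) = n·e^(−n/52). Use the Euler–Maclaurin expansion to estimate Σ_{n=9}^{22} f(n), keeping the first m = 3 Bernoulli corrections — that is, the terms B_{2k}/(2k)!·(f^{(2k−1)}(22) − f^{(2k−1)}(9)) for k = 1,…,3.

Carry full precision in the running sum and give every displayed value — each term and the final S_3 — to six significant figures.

S_3 ≈ 158.298

∫_9^22 x·e^(−x/52) dx evaluates to 147.335.
Endpoint term: (f(9) + f(22))/2 = (7.56966 + 14.4106)/2 = 10.9901.
Running total after boundary: 158.325.
k=1: B_{2}/(2)! × [f^{(1)}(22) − f^{(1)}(9)] = 1/12 × (0.377901 − 0.695503) = -0.0264668.
Running total after k=1: 158.298.
k=2: B_{4}/(4)! × [f^{(3)}(22) − f^{(3)}(9)] = −1/720 × (0.000624245 − 0.000879308) = 3.54255e-07.
Running total after k=2: 158.298.
k=3: B_{6}/(6)! × [f^{(5)}(22) − f^{(5)}(9)] = 1/30240 × (4.10034e-07 − 5.55253e-07) = -4.80219e-12.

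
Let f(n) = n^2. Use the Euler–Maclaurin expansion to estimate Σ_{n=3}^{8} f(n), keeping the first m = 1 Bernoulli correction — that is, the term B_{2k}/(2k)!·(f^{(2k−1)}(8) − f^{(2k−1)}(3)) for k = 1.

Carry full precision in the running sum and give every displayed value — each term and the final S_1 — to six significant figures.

S_1 ≈ 199.000

Integral: ∫_3^8 x^2 dx = 161.667.
½[f(3) + f(8)] = ½[9.00000 + 64.0000] = 36.5000.
Running total after boundary: 198.167.
k=1: B_{2}/(2)! × [f^{(1)}(8) − f^{(1)}(3)] = 1/12 × (16.0000 − 6.00000) = 0.833333.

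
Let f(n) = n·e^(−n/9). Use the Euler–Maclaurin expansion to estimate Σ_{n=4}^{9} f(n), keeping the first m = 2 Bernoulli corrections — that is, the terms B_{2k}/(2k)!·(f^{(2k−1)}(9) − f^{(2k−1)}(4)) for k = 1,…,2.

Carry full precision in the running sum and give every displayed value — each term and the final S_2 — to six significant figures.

S_2 ≈ 18.3298

∫_4^9 x·e^(−x/9) dx evaluates to 15.4216.
Endpoint term: (f(4) + f(9))/2 = (2.56472 + 3.31091)/2 = 2.93782.
Integral + boundary = 18.3595.
Correction k=1: B_{2}/2! · (f^{(1)}(9) − f^{(1)}(4)) = 1/12 · (0.00000 − 0.356211) = -0.0296843.
Partial sum through k=1: 18.3298.
Correction k=2: B_{4}/4! · (f^{(3)}(9) − f^{(3)}(4)) = −1/720 · (0.00908344 − 0.0202293) = 1.54803e-05.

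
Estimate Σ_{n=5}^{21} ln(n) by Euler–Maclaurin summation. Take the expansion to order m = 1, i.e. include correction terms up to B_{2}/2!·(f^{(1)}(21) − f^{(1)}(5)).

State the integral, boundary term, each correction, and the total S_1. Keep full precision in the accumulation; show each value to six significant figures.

∫_5^21 ln(x) dx evaluates to 39.8878.
Endpoint term: (f(5) + f(21))/2 = (1.60944 + 3.04452)/2 = 2.32698.
Running total after boundary: 42.2148.
Order-1 term: 1/12 · (0.0476190 − 0.200000) = -0.0126984.

S_1 ≈ 42.2021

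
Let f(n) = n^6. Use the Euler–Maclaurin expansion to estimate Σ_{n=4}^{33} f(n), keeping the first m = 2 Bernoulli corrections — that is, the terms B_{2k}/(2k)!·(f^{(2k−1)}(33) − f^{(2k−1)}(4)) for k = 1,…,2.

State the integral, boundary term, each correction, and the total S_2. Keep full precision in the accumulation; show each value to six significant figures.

S_2 ≈ 6.75364e+09

The integral term ∫_4^33 x^6 dx = 6.08835e+09.
Endpoint term: (f(4) + f(33))/2 = (4096.00 + 1.29147e+09)/2 = 6.45736e+08.
Integral + boundary = 6.73408e+09.
k=1: B_{2}/(2)! × [f^{(1)}(33) − f^{(1)}(4)] = 1/12 × (2.34812e+08 − 6144.00) = 1.95672e+07.
Partial sum through k=1: 6.75365e+09.
k=2: B_{4}/(4)! × [f^{(3)}(33) − f^{(3)}(4)] = −1/720 × (4.31244e+06 − 7680.00) = -5978.83.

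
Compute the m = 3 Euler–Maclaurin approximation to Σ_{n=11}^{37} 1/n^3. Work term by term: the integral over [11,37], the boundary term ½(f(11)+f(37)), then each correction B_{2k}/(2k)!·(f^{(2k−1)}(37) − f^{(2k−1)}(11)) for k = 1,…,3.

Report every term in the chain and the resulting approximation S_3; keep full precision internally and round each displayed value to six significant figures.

∫_11^37 1/x^3 dx evaluates to 0.00376700.
½[f(11) + f(37)] = ½[0.000751315 + 1.97422e-05] = 0.000385528.
So far: 0.00415253.
Order-1 term: 1/12 · (-1.60072e-06 − (-0.000204904)) = 1.69419e-05.
Partial sum through k=1: 0.00416947.
Order-2 term: −1/720 · (-2.33852e-08 − (-3.38684e-05)) = -4.70070e-08.
Partial sum through k=2: 0.00416942.
Order-3 term: 1/30240 · (-7.17442e-10 − (-1.17560e-05)) = 3.88732e-10.

S_3 ≈ 0.00416943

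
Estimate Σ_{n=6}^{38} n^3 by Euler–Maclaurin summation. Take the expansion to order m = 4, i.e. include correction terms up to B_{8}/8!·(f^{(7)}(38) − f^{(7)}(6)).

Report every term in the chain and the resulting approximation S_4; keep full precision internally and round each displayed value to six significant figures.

S_4 ≈ 548856

Integral: ∫_6^38 x^3 dx = 520960.
½[f(6) + f(38)] = ½[216.000 + 54872.0] = 27544.0.
Running total after boundary: 548504.
Order-1 term: 1/12 · (4332.00 − 108.000) = 352.000.
Running total after k=1: 548856.
Order-2 term: −1/720 · (6.00000 − 6.00000) = 0.00000.
Running total after k=2: 548856.
Order-3 term: 1/30240 · (0.00000 − 0.00000) = 0.00000.
Running total after k=3: 548856.
Order-4 term: −1/1209600 · (0.00000 − 0.00000) = 0.00000.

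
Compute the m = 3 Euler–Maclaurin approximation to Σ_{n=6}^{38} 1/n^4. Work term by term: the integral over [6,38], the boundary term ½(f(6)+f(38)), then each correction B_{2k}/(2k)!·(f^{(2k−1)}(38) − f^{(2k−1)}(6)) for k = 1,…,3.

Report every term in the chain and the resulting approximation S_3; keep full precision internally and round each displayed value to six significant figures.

The integral term ∫_6^38 1/x^4 dx = 0.00153714.
½[f(6) + f(38)] = ½[0.000771605 + 4.79585e-07] = 0.000386042.
Running total after boundary: 0.00192318.
Order-1 term: 1/12 · (-5.04826e-08 − (-0.000514403)) = 4.28627e-05.
Partial sum through k=1: 0.00196604.
Order-2 term: −1/720 · (-1.04881e-09 − (-0.000428669)) = -5.95373e-07.
Partial sum through k=2: 0.00196544.
Order-3 term: 1/30240 · (-4.06740e-11 − (-0.000666819)) = 2.20509e-08.

S_3 ≈ 0.00196547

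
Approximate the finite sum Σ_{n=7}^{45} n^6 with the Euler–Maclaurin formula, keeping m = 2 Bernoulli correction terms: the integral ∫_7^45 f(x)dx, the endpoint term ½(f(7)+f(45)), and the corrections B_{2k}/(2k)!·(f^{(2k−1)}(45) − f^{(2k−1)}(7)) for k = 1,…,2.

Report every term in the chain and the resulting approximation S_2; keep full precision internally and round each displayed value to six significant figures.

S_2 ≈ 5.76254e+10

The integral term ∫_7^45 x^6 dx = 5.33812e+10.
½[f(7) + f(45)] = ½[117649 + 8.30377e+09] = 4.15194e+09.
So far: 5.75332e+10.
k=1: B_{2}/(2)! × [f^{(1)}(45) − f^{(1)}(7)] = 1/12 × (1.10717e+09 − 100842) = 9.22557e+07.
After k=1: 5.76254e+10.
k=2: B_{4}/(4)! × [f^{(3)}(45) − f^{(3)}(7)] = −1/720 × (1.09350e+07 − 41160.0) = -15130.3.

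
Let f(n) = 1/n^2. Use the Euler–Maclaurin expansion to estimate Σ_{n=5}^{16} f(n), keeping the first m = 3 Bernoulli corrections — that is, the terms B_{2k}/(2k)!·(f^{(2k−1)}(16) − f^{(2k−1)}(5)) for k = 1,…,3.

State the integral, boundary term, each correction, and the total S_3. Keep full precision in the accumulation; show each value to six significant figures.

∫_5^16 1/x^2 dx evaluates to 0.137500.
Boundary: ½(f(5) + f(16)) = ½(0.0400000 + 0.00390625) = 0.0219531.
So far: 0.159453.
Correction k=1: B_{2}/2! · (f^{(1)}(16) − f^{(1)}(5)) = 1/12 · (-0.000488281 − (-0.0160000)) = 0.00129264.
Running total after k=1: 0.160746.
Correction k=2: B_{4}/4! · (f^{(3)}(16) − f^{(3)}(5)) = −1/720 · (-2.28882e-05 − (-0.00768000)) = -1.06349e-05.
Running total after k=2: 0.160735.
Correction k=3: B_{6}/6! · (f^{(5)}(16) − f^{(5)}(5)) = 1/30240 · (-2.68221e-06 − (-0.00921600)) = 3.04673e-07.

S_3 ≈ 0.160735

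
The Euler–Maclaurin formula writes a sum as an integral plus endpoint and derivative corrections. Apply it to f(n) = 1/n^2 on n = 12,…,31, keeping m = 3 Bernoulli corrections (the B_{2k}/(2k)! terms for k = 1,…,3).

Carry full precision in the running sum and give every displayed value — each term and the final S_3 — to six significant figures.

Integral: ∫_12^31 1/x^2 dx = 0.0510753.
½[f(12) + f(31)] = ½[0.00694444 + 0.00104058] = 0.00399251.
Integral + boundary = 0.0550678.
Order-1 term: 1/12 · (-6.71344e-05 − (-0.00115741)) = 9.08561e-05.
After k=1: 0.0551586.
Order-2 term: −1/720 · (-8.38306e-07 − (-9.64506e-05)) = -1.32795e-07.
After k=2: 0.0551585.
Order-3 term: 1/30240 · (-2.61698e-08 − (-2.00939e-05)) = 6.63615e-10.

S_3 ≈ 0.0551585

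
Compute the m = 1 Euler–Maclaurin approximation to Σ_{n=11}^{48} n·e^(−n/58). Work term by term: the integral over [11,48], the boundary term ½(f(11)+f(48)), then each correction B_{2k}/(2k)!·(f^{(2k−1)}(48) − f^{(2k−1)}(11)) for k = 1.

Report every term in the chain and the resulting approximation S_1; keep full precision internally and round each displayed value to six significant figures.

S_1 ≈ 638.313

The integral term ∫_11^48 x·e^(−x/58) dx = 623.322.
Boundary: ½(f(11) + f(48)) = ½(9.09969 + 20.9809) = 15.0403.
So far: 638.362.
Order-1 term: 1/12 · (0.0753626 − 0.670353) = -0.0495825.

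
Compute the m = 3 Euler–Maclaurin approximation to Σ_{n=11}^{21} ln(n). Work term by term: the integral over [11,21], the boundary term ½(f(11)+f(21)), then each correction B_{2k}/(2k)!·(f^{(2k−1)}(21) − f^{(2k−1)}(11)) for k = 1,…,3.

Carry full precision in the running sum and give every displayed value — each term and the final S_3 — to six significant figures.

S_3 ≈ 30.2757

∫_11^21 ln(x) dx evaluates to 27.5581.
½[f(11) + f(21)] = ½[2.39790 + 3.04452] = 2.72121.
Integral + boundary = 30.2793.
Order-1 term: 1/12 · (0.0476190 − 0.0909091) = -0.00360750.
After k=1: 30.2757.
Order-2 term: −1/720 · (0.000215959 − 0.00150263) = 1.78704e-06.
After k=2: 30.2757.
Order-3 term: 1/30240 · (5.87645e-06 − 0.000149021) = -4.73362e-09.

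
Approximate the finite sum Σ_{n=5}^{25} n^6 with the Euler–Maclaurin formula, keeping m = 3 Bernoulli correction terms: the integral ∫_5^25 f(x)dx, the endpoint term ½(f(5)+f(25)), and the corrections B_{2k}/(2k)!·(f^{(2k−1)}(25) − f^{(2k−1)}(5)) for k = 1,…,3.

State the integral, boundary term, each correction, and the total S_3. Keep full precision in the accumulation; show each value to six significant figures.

S_3 ≈ 9.98876e+08

∫_5^25 x^6 dx evaluates to 8.71920e+08.
Endpoint term: (f(5) + f(25))/2 = (15625.0 + 2.44141e+08)/2 = 1.22078e+08.
Integral + boundary = 9.93998e+08.
Correction k=1: B_{2}/2! · (f^{(1)}(25) − f^{(1)}(5)) = 1/12 · (5.85938e+07 − 18750.0) = 4.88125e+06.
Running total after k=1: 9.98879e+08.
Correction k=2: B_{4}/4! · (f^{(3)}(25) − f^{(3)}(5)) = −1/720 · (1.87500e+06 − 15000.0) = -2583.33.
Running total after k=2: 9.98876e+08.
Correction k=3: B_{6}/6! · (f^{(5)}(25) − f^{(5)}(5)) = 1/30240 · (18000.0 − 3600.00) = 0.476190.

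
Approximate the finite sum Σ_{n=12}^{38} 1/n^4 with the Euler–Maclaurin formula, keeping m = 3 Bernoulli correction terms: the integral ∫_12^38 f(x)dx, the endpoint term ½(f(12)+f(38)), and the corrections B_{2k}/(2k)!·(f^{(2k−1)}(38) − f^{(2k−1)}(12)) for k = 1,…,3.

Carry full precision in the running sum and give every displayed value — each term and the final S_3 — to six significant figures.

S_3 ≈ 0.000212510

∫_12^38 1/x^4 dx evaluates to 0.000186826.
½[f(12) + f(38)] = ½[4.82253e-05 + 4.79585e-07] = 2.43524e-05.
Integral + boundary = 0.000211179.
Order-1 term: 1/12 · (-5.04826e-08 − (-1.60751e-05)) = 1.33539e-06.
Running total after k=1: 0.000212514.
Order-2 term: −1/720 · (-1.04881e-09 − (-3.34898e-06)) = -4.64990e-09.
Running total after k=2: 0.000212510.
Order-3 term: 1/30240 · (-4.06740e-11 − (-1.30238e-06)) = 4.30668e-11.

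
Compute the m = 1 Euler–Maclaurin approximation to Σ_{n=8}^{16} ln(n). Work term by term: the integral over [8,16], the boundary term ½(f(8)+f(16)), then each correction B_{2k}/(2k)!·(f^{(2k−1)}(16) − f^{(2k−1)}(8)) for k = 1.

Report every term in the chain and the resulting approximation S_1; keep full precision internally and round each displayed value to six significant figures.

Integral: ∫_8^16 ln(x) dx = 19.7259.
Boundary: ½(f(8) + f(16)) = ½(2.07944 + 2.77259) = 2.42602.
So far: 22.1519.
Correction k=1: B_{2}/2! · (f^{(1)}(16) − f^{(1)}(8)) = 1/12 · (0.0625000 − 0.125000) = -0.00520833.

S_1 ≈ 22.1467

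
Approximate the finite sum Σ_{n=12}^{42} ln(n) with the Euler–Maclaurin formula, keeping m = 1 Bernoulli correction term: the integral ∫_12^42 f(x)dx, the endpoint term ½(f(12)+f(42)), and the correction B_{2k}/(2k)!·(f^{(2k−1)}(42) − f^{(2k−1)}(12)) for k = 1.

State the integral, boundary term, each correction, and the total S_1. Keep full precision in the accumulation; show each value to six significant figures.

∫_12^42 ln(x) dx evaluates to 97.1632.
Endpoint term: (f(12) + f(42))/2 = (2.48491 + 3.73767)/2 = 3.11129.
So far: 100.275.
Order-1 term: 1/12 · (0.0238095 − 0.0833333) = -0.00496032.

S_1 ≈ 100.270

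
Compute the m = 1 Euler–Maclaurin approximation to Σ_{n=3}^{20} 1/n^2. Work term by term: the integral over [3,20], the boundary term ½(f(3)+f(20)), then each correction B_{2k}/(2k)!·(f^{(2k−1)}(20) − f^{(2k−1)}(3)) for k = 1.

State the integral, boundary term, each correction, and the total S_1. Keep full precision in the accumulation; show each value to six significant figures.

Integral: ∫_3^20 1/x^2 dx = 0.283333.
½[f(3) + f(20)] = ½[0.111111 + 0.00250000] = 0.0568056.
Running total after boundary: 0.340139.
Correction k=1: B_{2}/2! · (f^{(1)}(20) − f^{(1)}(3)) = 1/12 · (-0.000250000 − (-0.0740741)) = 0.00615201.

S_1 ≈ 0.346291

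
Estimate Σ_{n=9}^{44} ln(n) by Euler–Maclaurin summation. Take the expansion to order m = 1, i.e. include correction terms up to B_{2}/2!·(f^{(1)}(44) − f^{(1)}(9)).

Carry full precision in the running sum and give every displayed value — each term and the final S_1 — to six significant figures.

The integral term ∫_9^44 ln(x) dx = 111.729.
½[f(9) + f(44)] = ½[2.19722 + 3.78419] = 2.99071.
Running total after boundary: 114.720.
Order-1 term: 1/12 · (0.0227273 − 0.111111) = -0.00736532.

S_1 ≈ 114.713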